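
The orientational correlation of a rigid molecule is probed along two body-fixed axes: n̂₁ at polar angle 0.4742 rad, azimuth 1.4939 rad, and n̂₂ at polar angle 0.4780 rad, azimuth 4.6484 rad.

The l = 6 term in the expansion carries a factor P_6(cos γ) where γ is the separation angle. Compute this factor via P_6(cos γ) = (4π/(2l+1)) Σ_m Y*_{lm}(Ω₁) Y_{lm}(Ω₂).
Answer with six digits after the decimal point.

0.216993

Expand P_6 via completeness: Σ_{m} conj(Y_{6,m}) at Ω₁ times Y_{6,m} at Ω₂ —
  [-6]  conj(Y_{6,-6})(Ω₁) = -0.00392 + 0.00195j ; Y_{6,-6}(Ω₂) = -0.00424 - 0.00171j ; Δ = 0.00002 - 0.00000j
  [-5]  conj(Y_{6,-5})(Ω₁) = 0.01109 + 0.02740j ; Y_{6,-5}(Ω₂) = -0.00963 + 0.02905j ; Δ = -0.00090 + 0.00006j
  [-4]  conj(Y_{6,-4})(Ω₁) = 0.11393 - 0.03619j ; Y_{6,-4}(Ω₂) = 0.11858 + 0.03103j ; Δ = 0.01463 - 0.00076j
  [-3]  conj(Y_{6,-3})(Ω₁) = -0.07199 - 0.30652j ; Y_{6,-3}(Ω₂) = 0.06093 - 0.31348j ; Δ = -0.10047 + 0.00389j
  [-2]  conj(Y_{6,-2})(Ω₁) = -0.49837 + 0.07726j ; Y_{6,-2}(Ω₂) = -0.50040 - 0.06439j ; Δ = 0.25436 - 0.00657j
  [-1]  conj(Y_{6,-1})(Ω₁) = 0.02479 + 0.32179j ; Y_{6,-1}(Ω₂) = -0.02001 + 0.31232j ; Δ = -0.10100 + 0.00130j
  [+0]  conj(Y_{6,0})(Ω₁) = -0.29811 + 0.00000j ; Y_{6,0}(Ω₂) = -0.30594 + 0.00000j ; Δ = 0.09121 + 0.00000j
  [+1]  conj(Y_{6,1})(Ω₁) = -0.02479 + 0.32179j ; Y_{6,1}(Ω₂) = 0.02001 + 0.31232j ; Δ = -0.10100 - 0.00130j
  [+2]  conj(Y_{6,2})(Ω₁) = -0.49837 - 0.07726j ; Y_{6,2}(Ω₂) = -0.50040 + 0.06439j ; Δ = 0.25436 + 0.00657j
  [+3]  conj(Y_{6,3})(Ω₁) = 0.07199 - 0.30652j ; Y_{6,3}(Ω₂) = -0.06093 - 0.31348j ; Δ = -0.10047 - 0.00389j
  [+4]  conj(Y_{6,4})(Ω₁) = 0.11393 + 0.03619j ; Y_{6,4}(Ω₂) = 0.11858 - 0.03103j ; Δ = 0.01463 + 0.00076j
  [+5]  conj(Y_{6,5})(Ω₁) = -0.01109 + 0.02740j ; Y_{6,5}(Ω₂) = 0.00963 + 0.02905j ; Δ = -0.00090 - 0.00006j
  [+6]  conj(Y_{6,6})(Ω₁) = -0.00392 - 0.00195j ; Y_{6,6}(Ω₂) = -0.00424 + 0.00171j ; Δ = 0.00002 + 0.00000j
Σ over m = 0.22448 - 0.00000j; ×(4π/13) → 0.21699 - 0.00000j. Real part: 0.216993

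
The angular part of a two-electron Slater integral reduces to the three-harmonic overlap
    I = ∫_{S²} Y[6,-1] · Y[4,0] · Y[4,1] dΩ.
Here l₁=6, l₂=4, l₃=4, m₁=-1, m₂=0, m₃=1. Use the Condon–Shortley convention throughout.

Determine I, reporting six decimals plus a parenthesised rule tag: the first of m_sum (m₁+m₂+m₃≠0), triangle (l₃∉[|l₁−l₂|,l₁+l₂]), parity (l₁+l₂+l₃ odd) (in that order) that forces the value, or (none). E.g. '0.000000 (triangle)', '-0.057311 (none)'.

m-sum 0 ✓  L=14 even ✓  2≤4≤10 ✓
Π(2lᵢ+1) = 13×9×9 = 1053
triangle coeff Δ(6,4,4) = 1/1261260
Σ_t [2,4]: t=2:+1/4608 t=3:−1/1296 t=4:+1/4608 = -7/20736
(3j)²=20/1287 [(6 4 4; 0 0 0)], sign=-1
Σ_t [2,4]: t=2:+1/11520 t=3:−1/1728 t=4:+1/3456 = -7/34560
(3j)²=7/858 [(6 4 4; -1 0 1)], sign=+1
⇒ 4πI² = 210/1573
I = (-1)√(210/1573/(4π)) = -0.10307192
No selection rule forces the value: the integral is nonzero (none).

-0.103072 (none)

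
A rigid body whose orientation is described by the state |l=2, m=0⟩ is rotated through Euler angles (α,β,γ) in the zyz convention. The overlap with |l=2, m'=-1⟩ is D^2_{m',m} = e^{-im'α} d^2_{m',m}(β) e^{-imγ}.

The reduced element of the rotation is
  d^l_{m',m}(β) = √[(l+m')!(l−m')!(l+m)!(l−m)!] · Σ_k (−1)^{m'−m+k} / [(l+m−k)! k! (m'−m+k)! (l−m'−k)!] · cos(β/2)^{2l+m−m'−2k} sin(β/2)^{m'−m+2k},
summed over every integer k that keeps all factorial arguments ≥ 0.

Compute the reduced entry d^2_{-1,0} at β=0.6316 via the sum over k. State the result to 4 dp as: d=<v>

d^2_{-1,0}(β=0.6316) via the finite sum:
c=cos(0.631600/2)=0.950548, s=sin(0.631600/2)=0.310577; N=√[1·6·2·2]=4.898979
k∈{1,2} keeps every argument non-negative
  k=1: (−1)^0·4.8990/(2)·0.9505^3·0.3106^1 = +0.653382
  k=2: (−1)^1·4.8990/(2)·0.9505^1·0.3106^3 = -0.069752
d^2_{-1,0}(0.6316) = +0.653382 -0.069752 = +0.583630

d=0.5836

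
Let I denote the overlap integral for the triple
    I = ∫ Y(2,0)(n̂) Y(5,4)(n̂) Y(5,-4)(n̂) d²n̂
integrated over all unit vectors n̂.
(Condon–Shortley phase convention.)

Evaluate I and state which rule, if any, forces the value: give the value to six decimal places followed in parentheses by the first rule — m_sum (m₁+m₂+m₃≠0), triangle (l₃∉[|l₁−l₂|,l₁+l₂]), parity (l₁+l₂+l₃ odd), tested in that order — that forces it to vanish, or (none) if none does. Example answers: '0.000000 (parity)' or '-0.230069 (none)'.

Checks pass: Σm=0; 12 even; l₃=5∈[3,7].
(2·2+1)(2·5+1)(2·5+1) = 605
Δ: 2! 2! 8! / 13! → 1/38610
sum: t=0:+1/2880 t=1:−1/576 t=2:+1/2880 = -1/960
3j²(2 5 5; 0 0 0) = Δ·Π!·Σ² = 10/429  (sign +1)
sum: t=1:−1/40320 t=2:+1/20160 = 1/40320
3j²(2 5 5; 0 4 -4) = Δ·Π!·Σ² = 6/715  (sign -1)
combine: 4πI² = 605·10/429·6/715 = 20/169
take √, sign -1: I = -0.09704356
No selection rule forces the value: the integral is nonzero (none).

-0.097044 (none)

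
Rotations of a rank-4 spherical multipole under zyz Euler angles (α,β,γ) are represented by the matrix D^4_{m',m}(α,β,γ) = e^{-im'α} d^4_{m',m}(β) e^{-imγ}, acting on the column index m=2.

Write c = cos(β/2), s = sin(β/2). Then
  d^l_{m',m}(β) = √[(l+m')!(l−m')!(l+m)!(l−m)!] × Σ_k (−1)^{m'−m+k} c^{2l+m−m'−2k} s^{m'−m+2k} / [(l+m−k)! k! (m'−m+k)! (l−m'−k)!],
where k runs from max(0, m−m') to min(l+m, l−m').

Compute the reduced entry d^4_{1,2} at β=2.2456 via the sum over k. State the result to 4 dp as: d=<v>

d^4_{1,2}(β=2.2456) via the finite sum:
c=cos(2.245600/2)=0.433160, s=sin(2.245600/2)=0.901317; N=√[120·6·720·2]=1018.233765
The bounds max(0,m−m')=1 and min(l+m,l−m')=3 give 3 terms
  k=1: (−1)^0·1018.2338/(240)·0.4332^7·0.9013^1 = +0.010941
  k=2: (−1)^1·1018.2338/(48)·0.4332^5·0.9013^3 = -0.236855
  k=3: (−1)^2·1018.2338/(72)·0.4332^3·0.9013^5 = +0.683674
d^4_{1,2}(2.2456) = +0.010941 -0.236855 +0.683674 = +0.457759

d=0.4578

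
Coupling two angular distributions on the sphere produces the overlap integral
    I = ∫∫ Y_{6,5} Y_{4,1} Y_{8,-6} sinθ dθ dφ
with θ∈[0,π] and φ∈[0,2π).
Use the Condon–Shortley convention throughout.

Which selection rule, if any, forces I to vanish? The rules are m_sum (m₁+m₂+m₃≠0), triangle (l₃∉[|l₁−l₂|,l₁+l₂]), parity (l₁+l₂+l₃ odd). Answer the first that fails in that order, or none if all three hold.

none

azimuthal sum: 5 + 1 − 6 = 0  ✓
2 ≤ 8 ≤ 10 (triangle on l)  ✓
L = 6 + 4 + 8 = 18 (even)  ✓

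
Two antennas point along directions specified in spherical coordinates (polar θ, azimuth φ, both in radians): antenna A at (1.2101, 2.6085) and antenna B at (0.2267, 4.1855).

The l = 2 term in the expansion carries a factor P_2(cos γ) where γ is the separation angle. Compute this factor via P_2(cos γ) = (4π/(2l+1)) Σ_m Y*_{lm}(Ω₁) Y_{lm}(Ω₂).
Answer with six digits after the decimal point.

-0.323947

Summing Y*_{l m}(θ₁,φ₁)·Y_{l m}(θ₂,φ₂) over m ∈ [−2, 2]; prefactor 4π/(2·2+1) = 2.513274:
  term(m=-2) = (-0.006598, 0.000082)   from Y*(Ω₁)=(0.163490, -0.296014), Y(Ω₂)=(-0.009646, -0.016963)
  term(m=-1) = (-0.000268, -0.043163)   from Y*(Ω₁)=(-0.219709, 0.129645), Y(Ω₂)=(-0.085080, 0.146250)
  term(m=+0) = (-0.115162, -0.000000)   from Y*(Ω₁)=(-0.197539, -0.000000), Y(Ω₂)=(0.582984, 0.000000)
  term(m=+1) = (-0.000268, 0.043163)   from Y*(Ω₁)=(0.219709, 0.129645), Y(Ω₂)=(0.085080, 0.146250)
  term(m=+2) = (-0.006598, -0.000082)   from Y*(Ω₁)=(0.163490, 0.296014), Y(Ω₂)=(-0.009646, 0.016963)
Total Σ_m = (-0.128894, -0.000000). Multiply by 2.513274: (-0.323947, -0.000000). P_2(cos γ) = -0.323947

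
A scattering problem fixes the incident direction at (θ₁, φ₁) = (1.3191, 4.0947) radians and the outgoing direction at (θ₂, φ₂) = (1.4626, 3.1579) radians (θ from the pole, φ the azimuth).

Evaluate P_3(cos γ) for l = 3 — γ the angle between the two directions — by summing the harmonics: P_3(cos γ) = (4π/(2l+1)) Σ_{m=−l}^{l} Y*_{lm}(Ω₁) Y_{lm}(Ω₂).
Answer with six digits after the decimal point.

-0.363274

Term-by-term m-sum for l=3 (normalisation 4π/7 = 1.795196):
  [-3]  conj(Y_{3,-3})(Ω₁) = 0.36402 - 0.10557j ; Y_{3,-3}(Ω₂) = -0.40946 + 0.02005j ; Δ = -0.14693 + 0.05052j
  [-2]  conj(Y_{3,-2})(Ω₁) = -0.07858 + 0.22543j ; Y_{3,-2}(Ω₂) = 0.10901 - 0.00356j ; Δ = -0.00776 + 0.02485j
  [-1]  conj(Y_{3,-1})(Ω₁) = 0.12506 + 0.17603j ; Y_{3,-1}(Ω₂) = 0.30252 - 0.00493j ; Δ = 0.03870 + 0.05264j
  [+0]  conj(Y_{3,0})(Ω₁) = -0.24999 + 0.00000j ; Y_{3,0}(Ω₂) = -0.11854 + 0.00000j ; Δ = 0.02964 + 0.00000j
  [+1]  conj(Y_{3,1})(Ω₁) = -0.12506 + 0.17603j ; Y_{3,1}(Ω₂) = -0.30252 - 0.00493j ; Δ = 0.03870 - 0.05264j
  [+2]  conj(Y_{3,2})(Ω₁) = -0.07858 - 0.22543j ; Y_{3,2}(Ω₂) = 0.10901 + 0.00356j ; Δ = -0.00776 - 0.02485j
  [+3]  conj(Y_{3,3})(Ω₁) = -0.36402 - 0.10557j ; Y_{3,3}(Ω₂) = 0.40946 + 0.02005j ; Δ = -0.14693 - 0.05052j
Σ over m = -0.20236 + 0.00000j; ×(4π/7) → -0.36327 + 0.00000j. Real part: -0.363274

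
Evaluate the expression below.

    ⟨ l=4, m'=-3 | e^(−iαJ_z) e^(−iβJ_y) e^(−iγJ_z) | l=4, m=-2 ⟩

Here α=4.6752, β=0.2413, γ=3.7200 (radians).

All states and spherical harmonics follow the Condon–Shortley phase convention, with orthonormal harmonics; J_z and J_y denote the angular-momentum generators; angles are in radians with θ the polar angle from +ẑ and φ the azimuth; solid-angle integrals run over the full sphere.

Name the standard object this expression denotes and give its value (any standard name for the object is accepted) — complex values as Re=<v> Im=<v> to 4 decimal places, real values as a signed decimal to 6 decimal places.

This is a Wigner D-matrix element — the rotation-matrix element ⟨l m'| R(α,β,γ) |l m⟩ in the angular-momentum basis.
Split into d^4_{-3,-2}(β=0.2413) × two z-phases.
Half-angle: c=0.992731, s=0.120358. N=√(1·5040·2·720)=2693.993318
k∈{1,2} keeps every argument non-negative
  k=1: (−1)^0·2693.9933/(720)·0.9927^7·0.1204^1 = +0.427915
  k=2: (−1)^1·2693.9933/(240)·0.9927^5·0.1204^3 = -0.018870
d^4_{-3,-2}(0.2413) = +0.427915 -0.018870 = +0.409045
Attach z-rotation phases: D = e^{-i(-3)(4.6752)}·(+0.409045)·e^{-i(-2)(3.7200)} = -0.353844+0.205213i

Wigner D-matrix element, Re=-0.3538 Im=0.2052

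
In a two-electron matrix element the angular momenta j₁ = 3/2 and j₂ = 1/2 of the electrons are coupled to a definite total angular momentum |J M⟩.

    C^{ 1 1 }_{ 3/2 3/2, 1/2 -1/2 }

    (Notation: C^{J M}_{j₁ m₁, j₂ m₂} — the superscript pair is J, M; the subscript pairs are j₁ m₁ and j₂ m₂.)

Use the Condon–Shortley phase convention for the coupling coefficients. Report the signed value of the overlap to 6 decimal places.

+√(3/4) = +0.866025

√[3·1!2!0!/4! · 3!0!0!1!2!0!] = √(3)
  +(−1)^0/∏(0,1,0,0,2,0)! = 1/2  (running 1/2)
⟨..|..⟩ = √(3)·(1/2) = +0.866025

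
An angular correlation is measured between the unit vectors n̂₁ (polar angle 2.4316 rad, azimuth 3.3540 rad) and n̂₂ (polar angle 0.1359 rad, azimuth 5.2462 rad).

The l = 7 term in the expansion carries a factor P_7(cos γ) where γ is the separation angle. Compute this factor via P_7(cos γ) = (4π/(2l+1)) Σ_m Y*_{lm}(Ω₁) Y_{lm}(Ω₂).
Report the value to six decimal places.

0.155791

Expand P_7 via completeness: Σ_{m} conj(Y_{7,m}) at Ω₁ times Y_{7,m} at Ω₂ —
  m=-7: Y*=-0.002096-0.024912i  Y=+0.000000+0.000000i  product +0.000000-0.000000i
  m=-6: Y*=-0.031782-0.104085i  Y=+0.000011-0.000001i  product -0.000000-0.000001i
  m=-5: Y*=-0.136209-0.244219i  Y=+0.000090-0.000175i  product -0.000055+0.000002i
  m=-4: Y*=-0.296950-0.337776i  Y=-0.001279-0.002020i  product -0.000303+0.001032i
  m=-3: Y*=-0.303923-0.224974i  Y=-0.020902+0.000641i  product +0.006497+0.004508i
  m=-2: Y*=+0.044283+0.020032i  Y=-0.061493+0.111718i  product -0.004961+0.003715i
  m=-1: Y*=+0.385768+0.083195i  Y=+0.248053+0.419684i  product +0.060775+0.182537i
  m=+0: Y*=+0.074983-0.000000i  Y=+0.827600+0.000000i  product +0.062056+0.000000i
  m=+1: Y*=-0.385768+0.083195i  Y=-0.248053+0.419684i  product +0.060775-0.182537i
  m=+2: Y*=+0.044283-0.020032i  Y=-0.061493-0.111718i  product -0.004961-0.003715i
  m=+3: Y*=+0.303923-0.224974i  Y=+0.020902+0.000641i  product +0.006497-0.004508i
  m=+4: Y*=-0.296950+0.337776i  Y=-0.001279+0.002020i  product -0.000303-0.001032i
  m=+5: Y*=+0.136209-0.244219i  Y=-0.000090-0.000175i  product -0.000055-0.000002i
  m=+6: Y*=-0.031782+0.104085i  Y=+0.000011+0.000001i  product -0.000000+0.000001i
  m=+7: Y*=+0.002096-0.024912i  Y=-0.000000+0.000000i  product +0.000000+0.000000i
Total Σ_m = +0.185962+0.000000i. Multiply by 0.837758: +0.155791+0.000000i. P_7(cos γ) = 0.155791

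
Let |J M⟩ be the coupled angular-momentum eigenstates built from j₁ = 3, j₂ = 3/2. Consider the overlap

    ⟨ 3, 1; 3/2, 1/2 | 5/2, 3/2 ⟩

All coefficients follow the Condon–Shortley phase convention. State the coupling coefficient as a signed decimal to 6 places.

√[6·2!4!1!/8! · 4!2!2!1!4!1!] = √(576/35)
  +(−1)^1/∏(1,1,1,1,3,0)! = -1/6  (running -1/6)
  +(−1)^2/∏(2,0,0,0,4,1)! = 1/48  (running -7/48)
⟨..|..⟩ = √(576/35)·(-7/48) = -0.591608

-0.591608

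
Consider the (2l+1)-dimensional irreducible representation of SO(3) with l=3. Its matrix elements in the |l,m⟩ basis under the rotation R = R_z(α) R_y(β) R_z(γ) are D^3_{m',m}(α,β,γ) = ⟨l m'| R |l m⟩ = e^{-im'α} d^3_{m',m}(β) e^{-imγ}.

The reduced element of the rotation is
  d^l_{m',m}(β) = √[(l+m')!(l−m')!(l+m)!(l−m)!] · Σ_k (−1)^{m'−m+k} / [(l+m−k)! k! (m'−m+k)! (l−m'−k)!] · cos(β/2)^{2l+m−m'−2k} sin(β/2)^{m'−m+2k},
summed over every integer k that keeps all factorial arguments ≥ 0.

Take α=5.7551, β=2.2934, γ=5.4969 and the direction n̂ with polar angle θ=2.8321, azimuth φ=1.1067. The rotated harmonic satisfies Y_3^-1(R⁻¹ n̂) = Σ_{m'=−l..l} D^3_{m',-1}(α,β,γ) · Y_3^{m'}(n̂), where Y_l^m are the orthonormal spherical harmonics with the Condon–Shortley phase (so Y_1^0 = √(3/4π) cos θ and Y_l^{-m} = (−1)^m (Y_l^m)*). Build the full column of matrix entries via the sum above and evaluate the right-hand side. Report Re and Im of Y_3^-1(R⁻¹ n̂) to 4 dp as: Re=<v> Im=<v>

Need the full column D^3_{m',-1} for m'=−3..3 at α=5.7551, β=2.2934, γ=5.4969.
cos(β/2)=0.411497, sin(β/2)=0.911411
d^3_{-3,-1}: single k=2 term ⇒ +0.092245;  D = -0.066156-0.064284i
d^3_{-2,-1}: k∈[1..2] ⇒ +0.034006 -0.333637 = -0.299631;  D = +0.080400+0.288643i
d^3_{-1,-1}: k∈[0..2] ⇒ +0.004855 -0.190540 +0.701039 = +0.515354;  D = +0.130707-0.498503i
d^3_{0,-1}: k∈[0..2] ⇒ -0.037251 +0.548221 -0.896456 = -0.385486;  D = -0.272338+0.272821i
d^3_{1,-1}: k∈[0..2] ⇒ +0.142905 -0.934719 +0.573173 = -0.218641;  D = -0.211393+0.055828i
d^3_{2,-1}: k∈[0..1] ⇒ -0.333637 +0.818348 = +0.484712;  D = +0.467166+0.129234i
d^3_{3,-1}: single k=0 term ⇒ +0.452519;  D = +0.315931+0.323977i
Y_3^{m'}(θ=2.8321,φ=1.1067) and Σ D·Y over m':
  (-0.0662-0.0643i)·(-0.0116+0.0021i)  (+0.0804+0.2886i)·(+0.0541+0.0723i)  (+0.1307-0.4985i)·(+0.1558-0.3113i)  (-0.2723+0.2728i)·(-0.5460+0.0000i)  (-0.2114+0.0558i)·(-0.1558-0.3113i)  (+0.4672+0.1292i)·(+0.0541-0.0723i)  (+0.3159+0.3240i)·(+0.0116+0.0021i)
Y_3^-1(R⁻¹ n̂) = +0.086215-0.210538i

Re=0.0862 Im=-0.2105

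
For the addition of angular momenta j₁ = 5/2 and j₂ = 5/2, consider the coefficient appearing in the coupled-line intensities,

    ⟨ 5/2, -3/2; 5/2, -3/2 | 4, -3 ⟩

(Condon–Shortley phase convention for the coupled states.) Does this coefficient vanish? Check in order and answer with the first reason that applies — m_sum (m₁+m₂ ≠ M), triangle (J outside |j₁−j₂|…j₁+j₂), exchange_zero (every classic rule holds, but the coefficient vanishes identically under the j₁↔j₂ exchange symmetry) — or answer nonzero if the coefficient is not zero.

exchange_zero

m-sum: m₁+m₂ = -3/2+(-3/2) = -3, M = -3  ✓
triangle: |j₁−j₂| = 0 ≤ J = 4 ≤ j₁+j₂ = 5  ✓
exchange: j₁=j₂ and m₁=m₂, and (−1)^(j₁+j₂−J) = (−1)^1 = −1 forces ⟨j₁m₁;j₂m₂|JM⟩ = −⟨j₂m₂;j₁m₁|JM⟩ = −⟨j₁m₁;j₂m₂|JM⟩ ⇒ the coefficient vanishes identically
Racah sum check: Σ_k collapses to 0 ⇒ CG = 0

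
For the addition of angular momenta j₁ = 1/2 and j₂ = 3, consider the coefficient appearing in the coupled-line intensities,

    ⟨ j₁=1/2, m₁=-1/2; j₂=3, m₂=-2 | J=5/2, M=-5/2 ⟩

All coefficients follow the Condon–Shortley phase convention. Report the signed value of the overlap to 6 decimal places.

√[6·1!0!5!/7! · 0!1!1!5!0!5!] = √(14400/7)
  +(−1)^1/∏(1,0,0,0,0,5)! = -1/120  (running -1/120)
⟨..|..⟩ = √(14400/7)·(-1/120) = -0.377964

-0.377964  (= −√(1/7))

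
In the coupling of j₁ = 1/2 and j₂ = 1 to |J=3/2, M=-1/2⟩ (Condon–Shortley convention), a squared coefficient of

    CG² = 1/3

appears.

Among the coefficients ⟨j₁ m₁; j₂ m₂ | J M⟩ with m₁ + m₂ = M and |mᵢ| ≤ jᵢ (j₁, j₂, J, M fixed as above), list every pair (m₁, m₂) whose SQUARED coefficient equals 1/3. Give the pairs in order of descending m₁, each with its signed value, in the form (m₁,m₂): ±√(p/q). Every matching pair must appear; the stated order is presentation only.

(1/2,-1): +√(1/3)

Admissible pairs with m₁+m₂ = M = -1/2: (-1/2,0), (1/2,-1)
  (m₁,m₂)=(1/2,-1): CG² = 1/3, CG = +√(1/3)   ← matches the target
  (m₁,m₂)=(-1/2,0): CG² = 2/3, CG = +√(2/3)
Pairs with CG² = 1/3: (1/2,-1): +√(1/3)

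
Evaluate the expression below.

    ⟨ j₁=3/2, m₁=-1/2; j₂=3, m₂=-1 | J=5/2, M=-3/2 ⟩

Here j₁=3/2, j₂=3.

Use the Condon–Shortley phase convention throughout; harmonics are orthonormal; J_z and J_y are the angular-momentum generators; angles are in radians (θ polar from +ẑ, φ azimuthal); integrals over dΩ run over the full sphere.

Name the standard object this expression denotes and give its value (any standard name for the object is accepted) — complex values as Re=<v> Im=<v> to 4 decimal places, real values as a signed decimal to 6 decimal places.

This is a Clebsch–Gordan (vector-coupling) coefficient.
j₁+j₂−J=2  J+j₁−j₂=1  J−j₁+j₂=4  j₁+j₂+J+1=8
(j₁±m₁, j₂±m₂, J±M) = (1,2,2,4,1,4)
P² = 576/35
sum k=1..2:
  [1] −1/6 = -1/6
  [2] +1/48 = 1/48
S = -7/48
C² = P²·S² = 7/20 ; C = -0.591608

Clebsch–Gordan coefficient, −√(7/20) ≈ -0.591608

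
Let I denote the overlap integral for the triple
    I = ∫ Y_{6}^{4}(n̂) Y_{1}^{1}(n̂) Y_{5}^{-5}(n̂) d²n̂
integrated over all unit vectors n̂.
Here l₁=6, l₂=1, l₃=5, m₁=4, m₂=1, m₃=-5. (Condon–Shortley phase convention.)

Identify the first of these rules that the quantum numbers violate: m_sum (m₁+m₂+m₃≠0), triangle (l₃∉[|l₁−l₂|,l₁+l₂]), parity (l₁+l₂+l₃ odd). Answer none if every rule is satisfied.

none

azimuthal sum: 4 + 1 − 5 = 0  ✓
5 ≤ 5 ≤ 7 (triangle on l)  ✓
L = 6 + 1 + 5 = 12 (even)  ✓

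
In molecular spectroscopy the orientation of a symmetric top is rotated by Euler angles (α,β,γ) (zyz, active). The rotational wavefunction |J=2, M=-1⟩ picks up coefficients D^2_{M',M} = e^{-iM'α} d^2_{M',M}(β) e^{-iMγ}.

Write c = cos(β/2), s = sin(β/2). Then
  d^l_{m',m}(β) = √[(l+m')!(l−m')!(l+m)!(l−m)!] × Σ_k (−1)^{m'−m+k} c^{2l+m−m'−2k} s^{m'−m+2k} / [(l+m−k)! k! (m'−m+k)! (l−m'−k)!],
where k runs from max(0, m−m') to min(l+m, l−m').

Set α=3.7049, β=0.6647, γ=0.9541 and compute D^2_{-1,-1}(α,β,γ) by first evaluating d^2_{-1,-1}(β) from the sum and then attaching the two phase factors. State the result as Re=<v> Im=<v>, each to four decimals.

Re=-0.0274 Im=-0.5123

Split into d^2_{-1,-1}(β=0.6647) × two z-phases.
Half-angle: c=0.945278, s=0.326265. N=√(1·6·1·6)=6.000000
k∈{0,1} keeps every argument non-negative
  k=0: (−1)^0·6.0000/(6)·0.9453^4·0.3263^0 = +0.798433
  k=1: (−1)^1·6.0000/(2)·0.9453^2·0.3263^2 = -0.285353
d^2_{-1,-1}(0.6647) = +0.798433 -0.285353 = +0.513080
Phases: e^{-i·(-1)·3.7049}=-0.845494-0.533985i, e^{-i·(-1)·0.9541}=+0.578343+0.815794i ⇒ D=-0.027380-0.512349i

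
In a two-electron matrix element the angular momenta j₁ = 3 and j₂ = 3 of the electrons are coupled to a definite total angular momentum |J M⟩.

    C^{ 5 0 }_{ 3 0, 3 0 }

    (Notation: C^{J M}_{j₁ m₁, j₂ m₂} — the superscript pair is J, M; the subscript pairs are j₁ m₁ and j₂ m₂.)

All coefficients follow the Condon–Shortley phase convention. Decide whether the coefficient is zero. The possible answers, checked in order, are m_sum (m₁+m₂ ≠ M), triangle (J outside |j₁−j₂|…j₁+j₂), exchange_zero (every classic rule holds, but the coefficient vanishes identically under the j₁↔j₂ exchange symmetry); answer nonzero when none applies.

m-sum: m₁+m₂ = 0+0 = 0, M = 0  ✓
triangle: |j₁−j₂| = 0 ≤ J = 5 ≤ j₁+j₂ = 6  ✓
exchange: j₁=j₂ and m₁=m₂, and (−1)^(j₁+j₂−J) = (−1)^1 = −1 forces ⟨j₁m₁;j₂m₂|JM⟩ = −⟨j₂m₂;j₁m₁|JM⟩ = −⟨j₁m₁;j₂m₂|JM⟩ ⇒ the coefficient vanishes identically
Racah sum check: Σ_k collapses to 0 ⇒ CG = 0

exchange_zero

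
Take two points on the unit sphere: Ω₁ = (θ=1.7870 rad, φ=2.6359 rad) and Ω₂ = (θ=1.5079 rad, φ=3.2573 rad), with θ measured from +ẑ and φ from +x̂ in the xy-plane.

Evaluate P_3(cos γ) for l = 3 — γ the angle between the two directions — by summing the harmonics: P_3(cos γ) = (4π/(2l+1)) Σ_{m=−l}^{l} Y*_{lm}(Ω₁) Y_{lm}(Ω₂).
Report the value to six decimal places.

Term-by-term m-sum for l=3 (normalisation 4π/7 = 1.795196):
  [-3]  conj(Y_{3,-3})(Ω₁) = (-0.020873, 0.388196) ; Y_{3,-3}(Ω₂) = (-0.390016, 0.141096) ; Δ = (-0.046632, -0.154348)
  [-2]  conj(Y_{3,-2})(Ω₁) = (-0.110993, 0.177269) ; Y_{3,-2}(Ω₂) = (0.062277, -0.014675) ; Δ = (-0.004311, 0.012669)
  [-1]  conj(Y_{3,-1})(Ω₁) = (0.212606, -0.117724) ; Y_{3,-1}(Ω₂) = (0.314056, -0.036502) ; Δ = (0.062473, -0.044732)
  [+0]  conj(Y_{3,0})(Ω₁) = (0.221744, -0.000000) ; Y_{3,0}(Ω₂) = (-0.069905, 0.000000) ; Δ = (-0.015501, 0.000000)
  [+1]  conj(Y_{3,1})(Ω₁) = (-0.212606, -0.117724) ; Y_{3,1}(Ω₂) = (-0.314056, -0.036502) ; Δ = (0.062473, 0.044732)
  [+2]  conj(Y_{3,2})(Ω₁) = (-0.110993, -0.177269) ; Y_{3,2}(Ω₂) = (0.062277, 0.014675) ; Δ = (-0.004311, -0.012669)
  [+3]  conj(Y_{3,3})(Ω₁) = (0.020873, 0.388196) ; Y_{3,3}(Ω₂) = (0.390016, 0.141096) ; Δ = (-0.046632, 0.154348)
Total Σ_m = (0.007559, 0.000000). Multiply by 1.795196: (0.013570, 0.000000). P_3(cos γ) = 0.013570

0.013570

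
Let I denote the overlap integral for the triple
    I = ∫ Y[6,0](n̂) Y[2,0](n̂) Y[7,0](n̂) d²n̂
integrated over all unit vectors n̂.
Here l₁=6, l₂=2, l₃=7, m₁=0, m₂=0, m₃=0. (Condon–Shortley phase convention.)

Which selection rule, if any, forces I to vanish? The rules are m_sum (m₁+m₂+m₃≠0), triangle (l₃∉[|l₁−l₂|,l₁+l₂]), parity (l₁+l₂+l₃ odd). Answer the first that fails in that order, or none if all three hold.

Σmᵢ = 0  ✓
l₃∈[|l₁−l₂|,l₁+l₂]=[4,8], have l₃=7  ✓
Σlᵢ = 15 ⇒ odd  ✗

parity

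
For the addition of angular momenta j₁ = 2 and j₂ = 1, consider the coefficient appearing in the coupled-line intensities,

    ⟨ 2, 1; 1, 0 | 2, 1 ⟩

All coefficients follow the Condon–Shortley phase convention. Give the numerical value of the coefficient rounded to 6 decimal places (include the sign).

+0.408248  (= +√(1/6))

√[5·1!3!1!/6! · 3!1!1!1!3!1!] = √(3/2)
  +(−1)^0/∏(0,1,1,1,2,0)! = 1/2  (running 1/2)
  +(−1)^1/∏(1,0,0,0,3,1)! = -1/6  (running 1/3)
⟨..|..⟩ = √(3/2)·(1/3) = +0.408248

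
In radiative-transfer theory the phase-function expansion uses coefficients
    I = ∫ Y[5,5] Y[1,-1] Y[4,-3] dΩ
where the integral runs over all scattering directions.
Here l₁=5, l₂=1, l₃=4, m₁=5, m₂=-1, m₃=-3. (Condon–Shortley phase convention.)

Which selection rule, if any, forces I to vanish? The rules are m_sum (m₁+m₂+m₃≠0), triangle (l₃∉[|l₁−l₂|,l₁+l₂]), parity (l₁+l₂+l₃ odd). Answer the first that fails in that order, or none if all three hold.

m₁+m₂+m₃ = 5 − 1 − 3 = 1  ✗
triangle: |5−1|=4 ≤ l₃=4 ≤ 5+1=6
parity: l₁+l₂+l₃ = 10 is even

m_sum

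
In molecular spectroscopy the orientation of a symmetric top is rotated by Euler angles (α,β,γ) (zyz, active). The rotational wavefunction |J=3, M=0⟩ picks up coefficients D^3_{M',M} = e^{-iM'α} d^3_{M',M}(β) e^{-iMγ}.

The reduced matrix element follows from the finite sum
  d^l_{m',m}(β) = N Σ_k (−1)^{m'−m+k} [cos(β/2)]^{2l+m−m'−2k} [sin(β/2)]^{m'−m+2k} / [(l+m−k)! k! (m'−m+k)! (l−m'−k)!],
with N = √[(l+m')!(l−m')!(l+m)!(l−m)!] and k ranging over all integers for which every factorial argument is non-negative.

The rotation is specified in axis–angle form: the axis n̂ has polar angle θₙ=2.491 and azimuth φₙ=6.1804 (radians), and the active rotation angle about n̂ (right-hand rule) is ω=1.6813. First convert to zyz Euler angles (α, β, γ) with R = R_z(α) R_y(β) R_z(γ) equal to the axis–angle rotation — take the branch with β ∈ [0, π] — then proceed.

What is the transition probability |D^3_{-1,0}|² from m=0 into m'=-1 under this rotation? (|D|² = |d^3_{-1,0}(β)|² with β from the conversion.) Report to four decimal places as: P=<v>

Axis–angle → zyz. n̂ = (sinθₙcosφₙ, sinθₙsinφₙ, cosθₙ) = (+0.602462, -0.062143, -0.795725), ω = 1.6813.
R = I cosω + sinω [n̂]ₓ + (1−cosω) n̂n̂ᵀ gives
  R = [+0.292708, +0.749304, -0.594025; -0.832439, -0.105991, -0.543885; -0.470497, +0.653689, +0.592726]
β = atan2(√(R₁₃²+R₂₃²), R₃₃) = 0.936358; α = atan2(R₂₃, R₁₃) mod 2π = 3.882956; γ = atan2(R₃₂, −R₃₁) mod 2π = 0.946934
D^3_{-1,0}(3.8830,0.9364,0.9469) = e^{-i·-1·3.8830}·d^3_{-1,0}(0.9364)·e^{-i·0·0.9469}. Compute d first:
Half-angle: c=0.892392, s=0.451262. N=√(2·24·6·6)=41.569219
k∈{1,2,3} keeps every argument non-negative
  k=1: (−1)^0·41.5692/(12)·0.8924^5·0.4513^1 = +0.884701
  k=2: (−1)^1·41.5692/(4)·0.8924^3·0.4513^3 = -0.678678
  k=3: (−1)^2·41.5692/(12)·0.8924^1·0.4513^5 = +0.057848
d^3_{-1,0}(0.9364) = +0.884701 -0.678678 +0.057848 = +0.263871
|D^3_{-1,0}|² = |d^3_{-1,0}(β)|² = (+0.263871)² = 0.069628 (the z-rotation phases have unit modulus)

P=0.0696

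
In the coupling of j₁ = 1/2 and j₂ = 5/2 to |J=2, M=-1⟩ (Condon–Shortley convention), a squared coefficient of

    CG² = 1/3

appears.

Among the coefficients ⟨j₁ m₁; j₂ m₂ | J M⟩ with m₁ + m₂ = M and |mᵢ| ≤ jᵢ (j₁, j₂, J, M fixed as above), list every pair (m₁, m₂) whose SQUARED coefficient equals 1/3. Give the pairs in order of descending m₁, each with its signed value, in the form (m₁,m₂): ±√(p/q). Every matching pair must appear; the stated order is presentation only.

Admissible pairs with m₁+m₂ = M = -1: (-1/2,-1/2), (1/2,-3/2)
  (m₁,m₂)=(1/2,-3/2): CG² = 2/3, CG = +√(2/3)
  (m₁,m₂)=(-1/2,-1/2): CG² = 1/3, CG = −√(1/3)   ← matches the target
Pairs with CG² = 1/3: (-1/2,-1/2): −√(1/3)

(-1/2,-1/2): −√(1/3)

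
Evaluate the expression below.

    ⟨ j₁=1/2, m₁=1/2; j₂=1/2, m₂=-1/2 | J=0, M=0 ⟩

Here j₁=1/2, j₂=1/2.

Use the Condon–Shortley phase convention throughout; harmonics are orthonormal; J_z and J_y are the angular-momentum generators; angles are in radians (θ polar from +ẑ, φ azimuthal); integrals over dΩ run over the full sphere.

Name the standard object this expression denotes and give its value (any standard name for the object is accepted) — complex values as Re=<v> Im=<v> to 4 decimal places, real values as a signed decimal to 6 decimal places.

Clebsch–Gordan coefficient, +√(1/2) ≈ +0.707107

This is a Clebsch–Gordan (vector-coupling) coefficient.
√[1·1!0!0!/2! · 1!0!0!1!0!0!] = √(1/2)
  +(−1)^0/∏(0,1,0,0,0,0)! = 1  (running 1)
⟨..|..⟩ = √(1/2)·(1) = +0.707107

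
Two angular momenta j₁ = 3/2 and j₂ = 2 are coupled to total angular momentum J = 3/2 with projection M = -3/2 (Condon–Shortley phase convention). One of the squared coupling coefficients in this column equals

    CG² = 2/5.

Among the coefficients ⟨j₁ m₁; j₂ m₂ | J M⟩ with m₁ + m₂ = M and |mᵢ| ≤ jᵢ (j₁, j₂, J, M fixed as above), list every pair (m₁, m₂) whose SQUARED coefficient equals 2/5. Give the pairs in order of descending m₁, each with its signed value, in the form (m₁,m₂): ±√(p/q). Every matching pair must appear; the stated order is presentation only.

Admissible pairs with m₁+m₂ = M = -3/2: (-3/2,0), (-1/2,-1), (1/2,-2)
  (m₁,m₂)=(1/2,-2): CG² = 2/5, CG = +√(2/5)   ← matches the target
  (m₁,m₂)=(-1/2,-1): CG² = 2/5, CG = −√(2/5)   ← matches the target
  (m₁,m₂)=(-3/2,0): CG² = 1/5, CG = +√(1/5)
Pairs with CG² = 2/5: (1/2,-2): +√(2/5); (-1/2,-1): −√(2/5)

(1/2,-2): +√(2/5); (-1/2,-1): −√(2/5)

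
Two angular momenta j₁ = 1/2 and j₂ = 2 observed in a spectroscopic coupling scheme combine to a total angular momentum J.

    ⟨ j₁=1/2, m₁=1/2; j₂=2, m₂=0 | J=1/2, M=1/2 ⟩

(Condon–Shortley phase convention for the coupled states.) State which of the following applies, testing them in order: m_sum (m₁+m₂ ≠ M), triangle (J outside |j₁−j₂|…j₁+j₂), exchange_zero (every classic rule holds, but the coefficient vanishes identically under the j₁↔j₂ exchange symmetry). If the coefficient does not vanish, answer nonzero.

triangle

m-sum: m₁+m₂ = 1/2+0 = 1/2, M = 1/2  ✓
triangle: need |j₁−j₂| ≤ J ≤ j₁+j₂, i.e. J ∈ [3/2, 5/2]; J = 1/2 is outside ✗ ⇒ coefficient is 0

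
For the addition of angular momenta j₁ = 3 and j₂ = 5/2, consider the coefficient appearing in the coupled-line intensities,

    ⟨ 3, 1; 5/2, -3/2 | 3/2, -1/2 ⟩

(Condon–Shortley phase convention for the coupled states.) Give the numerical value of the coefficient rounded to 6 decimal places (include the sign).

j₁+j₂−J=4  J+j₁−j₂=2  J−j₁+j₂=1  j₁+j₂+J+1=8
(j₁±m₁, j₂±m₂, J±M) = (4,2,1,4,1,2)
P² = 384/35
sum k=0..1:
  [0] +1/48 = 1/48
  [1] −1/6 = -1/6
S = -7/48
C² = P²·S² = 7/30 ; C = -0.483046

-0.483046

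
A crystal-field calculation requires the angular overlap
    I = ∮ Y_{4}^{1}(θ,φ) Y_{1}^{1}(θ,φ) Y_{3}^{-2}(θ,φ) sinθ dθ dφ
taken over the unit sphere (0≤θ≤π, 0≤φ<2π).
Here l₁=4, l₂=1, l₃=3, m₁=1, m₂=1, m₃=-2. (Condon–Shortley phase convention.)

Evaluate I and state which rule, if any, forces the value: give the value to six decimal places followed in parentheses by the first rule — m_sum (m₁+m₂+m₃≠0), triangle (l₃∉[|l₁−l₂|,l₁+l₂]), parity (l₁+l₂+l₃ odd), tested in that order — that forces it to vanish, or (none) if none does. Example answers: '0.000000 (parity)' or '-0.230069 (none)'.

-0.106622 (none)

m-sum 0 ✓  L=8 even ✓  3≤3≤5 ✓
Π(2lᵢ+1) = 9×3×7 = 189
triangle coeff Δ(4,1,3) = 1/252
Σ_t [1,1]: t=1:−1/36 = -1/36
(3j)²=4/63 [(4 1 3; 0 0 0)], sign=+1
Σ_t [2,2]: t=2:+1/240 = 1/240
(3j)²=1/84 [(4 1 3; 1 1 -2)], sign=-1
⇒ 4πI² = 1/7
I = (-1)√(1/7/(4π)) = -0.10662181
No selection rule forces the value: the integral is nonzero (none).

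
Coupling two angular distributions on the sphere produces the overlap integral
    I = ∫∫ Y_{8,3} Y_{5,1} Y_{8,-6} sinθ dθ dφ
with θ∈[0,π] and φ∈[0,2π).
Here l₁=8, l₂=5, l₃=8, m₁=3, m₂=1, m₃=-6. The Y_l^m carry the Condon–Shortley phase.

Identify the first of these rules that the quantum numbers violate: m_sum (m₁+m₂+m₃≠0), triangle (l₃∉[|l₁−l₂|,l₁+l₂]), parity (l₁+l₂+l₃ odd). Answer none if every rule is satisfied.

m_sum

azimuthal sum: 3 + 1 − 6 = -2  ✗
3 ≤ 8 ≤ 13 (triangle on l)
L = 8 + 5 + 8 = 21 (odd)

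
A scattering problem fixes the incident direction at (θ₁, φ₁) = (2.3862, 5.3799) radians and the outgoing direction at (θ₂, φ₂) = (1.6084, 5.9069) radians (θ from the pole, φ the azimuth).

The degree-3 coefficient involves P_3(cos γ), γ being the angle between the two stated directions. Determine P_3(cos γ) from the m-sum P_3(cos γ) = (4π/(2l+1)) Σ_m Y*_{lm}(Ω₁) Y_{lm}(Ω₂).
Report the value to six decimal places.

Summing Y*_{l m}(θ₁,φ₁)·Y_{l m}(θ₂,φ₂) over m ∈ [−3, 3]; prefactor 4π/(2·3+1) = 1.795196:
  m=-3: (-0.122105-0.056257i) × (+0.178066+0.376339i) = -0.000571-0.055970i  (running Σ = -0.000571-0.055970i)
  m=-2: (+0.081687+0.340018i) × (-0.028005-0.026225i) = +0.006629-0.011665i  (running Σ = +0.006058-0.067635i)
  m=-1: (+0.226298-0.287103i) × (-0.298234-0.117836i) = -0.101321+0.058958i  (running Σ = -0.095263-0.008677i)
  m=0: (+0.095103-0.000000i) × (+0.041989+0.000000i) = +0.003993+0.000000i  (running Σ = -0.091270-0.008677i)
  m=1: (-0.226298-0.287103i) × (+0.298234-0.117836i) = -0.101321-0.058958i  (running Σ = -0.192590-0.067635i)
  m=2: (+0.081687-0.340018i) × (-0.028005+0.026225i) = +0.006629+0.011665i  (running Σ = -0.185961-0.055970i)
  m=3: (+0.122105-0.056257i) × (-0.178066+0.376339i) = -0.000571+0.055970i  (running Σ = -0.186532+0.000000i)
Accumulated sum -0.186532+0.000000i; after 4π/(2l+1) scaling, -0.334862+0.000000i ⇒ P_3 = -0.334862

-0.334862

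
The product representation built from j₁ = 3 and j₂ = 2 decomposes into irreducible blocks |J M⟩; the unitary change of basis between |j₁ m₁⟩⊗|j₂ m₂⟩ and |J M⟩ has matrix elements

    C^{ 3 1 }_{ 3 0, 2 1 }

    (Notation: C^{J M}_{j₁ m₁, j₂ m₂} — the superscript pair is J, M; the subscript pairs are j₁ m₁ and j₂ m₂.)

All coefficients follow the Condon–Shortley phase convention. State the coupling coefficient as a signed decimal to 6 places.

j₁+j₂−J=2  J+j₁−j₂=4  J−j₁+j₂=2  j₁+j₂+J+1=9
(j₁±m₁, j₂±m₂, J±M) = (3,3,3,1,4,2)
P² = 96/5
sum k=1..2:
  [1] −1/8 = -1/8
  [2] +1/12 = 1/12
S = -1/24
C² = P²·S² = 1/30 ; C = -0.182574

-0.182574  (= −√(1/30))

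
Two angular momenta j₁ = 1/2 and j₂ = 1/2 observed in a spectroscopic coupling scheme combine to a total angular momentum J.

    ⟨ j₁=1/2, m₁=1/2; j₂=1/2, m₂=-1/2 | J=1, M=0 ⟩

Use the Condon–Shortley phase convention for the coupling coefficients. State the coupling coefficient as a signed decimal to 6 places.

+0.707107  (= +√(1/2))

j₁+j₂−J=0  J+j₁−j₂=1  J−j₁+j₂=1  j₁+j₂+J+1=3
(j₁±m₁, j₂±m₂, J±M) = (1,0,0,1,1,1)
P² = 1/2
sum k=0..0:
  [0] +1/1 = 1
S = 1
C² = P²·S² = 1/2 ; C = +0.707107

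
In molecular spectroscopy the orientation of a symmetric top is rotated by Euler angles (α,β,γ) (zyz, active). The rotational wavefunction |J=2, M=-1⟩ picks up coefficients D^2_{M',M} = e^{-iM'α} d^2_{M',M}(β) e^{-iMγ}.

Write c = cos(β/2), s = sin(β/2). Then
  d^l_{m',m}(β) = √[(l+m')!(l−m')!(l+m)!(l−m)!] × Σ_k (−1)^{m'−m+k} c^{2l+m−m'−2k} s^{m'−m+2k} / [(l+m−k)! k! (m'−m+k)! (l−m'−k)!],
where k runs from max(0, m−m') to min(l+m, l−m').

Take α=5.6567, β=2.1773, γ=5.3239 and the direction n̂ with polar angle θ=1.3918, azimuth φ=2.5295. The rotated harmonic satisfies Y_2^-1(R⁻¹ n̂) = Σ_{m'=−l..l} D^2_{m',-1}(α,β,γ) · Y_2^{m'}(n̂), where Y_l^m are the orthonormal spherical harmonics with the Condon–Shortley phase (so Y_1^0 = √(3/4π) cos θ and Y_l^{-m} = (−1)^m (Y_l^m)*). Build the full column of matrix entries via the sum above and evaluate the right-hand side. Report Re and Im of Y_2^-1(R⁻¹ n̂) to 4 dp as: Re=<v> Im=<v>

Re=-0.1754 Im=0.2329

Need the full column D^2_{m',-1} for m'=−2..2 at α=5.6567, β=2.1773, γ=5.3239.
cos(β/2)=0.463682, sin(β/2)=0.886002
d^2_{-2,-1}: single k=1 term ⇒ +0.176655;  D = -0.105704-0.141540i
d^2_{-1,-1}: k∈[0..1] ⇒ +0.046225 -0.506327 = -0.460101;  D = +0.006889+0.460050i
d^2_{0,-1}: k∈[0..1] ⇒ -0.216357 +0.789950 = +0.573593;  D = +0.329303-0.469647i
d^2_{1,-1}: k∈[0..1] ⇒ +0.506327 -0.616224 = -0.109897;  D = -0.103867+0.035902i
d^2_{2,-1}: single k=0 term ⇒ -0.644991;  D = -0.617375-0.186713i
Y_2^{m'}(θ=1.3918,φ=2.5295) and Σ D·Y over m':
  (-0.1057-0.1415i)·(+0.1271+0.3518i)  (+0.0069+0.4600i)·(-0.1108-0.0778i)  (+0.3293-0.4696i)·(-0.2854+0.0000i)  (-0.1039+0.0359i)·(+0.1108-0.0778i)  (-0.6174-0.1867i)·(+0.1271-0.3518i)
Y_2^-1(R⁻¹ n̂) = -0.175450+0.232883i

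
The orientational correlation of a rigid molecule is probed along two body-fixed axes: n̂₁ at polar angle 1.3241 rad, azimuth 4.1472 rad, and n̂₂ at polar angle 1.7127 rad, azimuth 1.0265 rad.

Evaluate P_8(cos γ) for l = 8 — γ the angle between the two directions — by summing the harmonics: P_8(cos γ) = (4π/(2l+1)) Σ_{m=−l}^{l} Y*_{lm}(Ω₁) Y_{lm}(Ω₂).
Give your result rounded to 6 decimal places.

Term-by-term m-sum for l=8 (normalisation 4π/17 = 0.739198):
  [-8]  conj(Y_{8,-8})(Ω₁) = (-0.076466, 0.395727) ; Y_{8,-8}(Ω₂) = (-0.166593, -0.445267) ; Δ = (0.188943, -0.031878)
  [-7]  conj(Y_{8,-7})(Ω₁) = (-0.295375, -0.278536) ; Y_{8,-7}(Ω₂) = (-0.168384, 0.213202) ; Δ = (0.109121, -0.016074)
  [-6]  conj(Y_{8,-6})(Ω₁) = (-0.031995, 0.008154) ; Y_{8,-6}(Ω₂) = (-0.246075, -0.030717) ; Δ = (0.008124, -0.001024)
  [-5]  conj(Y_{8,-5})(Ω₁) = (0.111296, -0.340808) ; Y_{8,-5}(Ω₂) = (0.120404, 0.269538) ; Δ = (0.105261, -0.011036)
  [-4]  conj(Y_{8,-4})(Ω₁) = (0.060805, 0.073679) ; Y_{8,-4}(Ω₂) = (-0.093682, 0.135075) ; Δ = (-0.015648, 0.001311)
  [-3]  conj(Y_{8,-3})(Ω₁) = (0.306517, -0.038444) ; Y_{8,-3}(Ω₂) = (0.298502, 0.018559) ; Δ = (0.092210, -0.005787)
  [-2]  conj(Y_{8,-2})(Ω₁) = (-0.063324, 0.134363) ; Y_{8,-2}(Ω₂) = (0.058048, 0.110903) ; Δ = (-0.018577, 0.000777)
  [-1]  conj(Y_{8,-1})(Ω₁) = (0.151075, 0.238212) ; Y_{8,-1}(Ω₂) = (0.154805, -0.255756) ; Δ = (0.084311, -0.001762)
  [+0]  conj(Y_{8,0})(Ω₁) = (-0.163203, -0.000000) ; Y_{8,0}(Ω₂) = (0.113358, 0.000000) ; Δ = (-0.018500, -0.000000)
  [+1]  conj(Y_{8,1})(Ω₁) = (-0.151075, 0.238212) ; Y_{8,1}(Ω₂) = (-0.154805, -0.255756) ; Δ = (0.084311, 0.001762)
  [+2]  conj(Y_{8,2})(Ω₁) = (-0.063324, -0.134363) ; Y_{8,2}(Ω₂) = (0.058048, -0.110903) ; Δ = (-0.018577, -0.000777)
  [+3]  conj(Y_{8,3})(Ω₁) = (-0.306517, -0.038444) ; Y_{8,3}(Ω₂) = (-0.298502, 0.018559) ; Δ = (0.092210, 0.005787)
  [+4]  conj(Y_{8,4})(Ω₁) = (0.060805, -0.073679) ; Y_{8,4}(Ω₂) = (-0.093682, -0.135075) ; Δ = (-0.015648, -0.001311)
  [+5]  conj(Y_{8,5})(Ω₁) = (-0.111296, -0.340808) ; Y_{8,5}(Ω₂) = (-0.120404, 0.269538) ; Δ = (0.105261, 0.011036)
  [+6]  conj(Y_{8,6})(Ω₁) = (-0.031995, -0.008154) ; Y_{8,6}(Ω₂) = (-0.246075, 0.030717) ; Δ = (0.008124, 0.001024)
  [+7]  conj(Y_{8,7})(Ω₁) = (0.295375, -0.278536) ; Y_{8,7}(Ω₂) = (0.168384, 0.213202) ; Δ = (0.109121, 0.016074)
  [+8]  conj(Y_{8,8})(Ω₁) = (-0.076466, -0.395727) ; Y_{8,8}(Ω₂) = (-0.166593, 0.445267) ; Δ = (0.188943, 0.031878)
Accumulated sum (1.088987, 0.000000); after 4π/(2l+1) scaling, (0.804978, 0.000000) ⇒ P_8 = 0.804978

0.804978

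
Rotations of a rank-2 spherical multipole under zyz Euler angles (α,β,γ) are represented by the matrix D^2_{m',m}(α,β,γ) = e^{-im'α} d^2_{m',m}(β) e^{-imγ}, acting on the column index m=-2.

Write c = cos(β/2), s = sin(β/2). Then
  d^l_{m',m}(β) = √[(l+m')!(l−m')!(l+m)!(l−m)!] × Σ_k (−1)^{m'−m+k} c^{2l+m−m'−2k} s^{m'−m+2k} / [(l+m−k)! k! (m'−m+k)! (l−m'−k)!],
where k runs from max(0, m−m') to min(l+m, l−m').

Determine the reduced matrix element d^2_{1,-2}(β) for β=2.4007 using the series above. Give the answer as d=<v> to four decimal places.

d^2_{1,-2}(β=2.4007) via the finite sum:
Half-angle: c=0.362032, s=0.932166. N=√(6·1·1·24)=12.000000
The bounds max(0,m−m')=0 and min(l+m,l−m')=0 give 1 term
  k=0: (−1)^3·12.0000/(6)·0.3620^1·0.9322^3 = -0.586484
d^2_{1,-2}(2.4007) = -0.586484

d=-0.5865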